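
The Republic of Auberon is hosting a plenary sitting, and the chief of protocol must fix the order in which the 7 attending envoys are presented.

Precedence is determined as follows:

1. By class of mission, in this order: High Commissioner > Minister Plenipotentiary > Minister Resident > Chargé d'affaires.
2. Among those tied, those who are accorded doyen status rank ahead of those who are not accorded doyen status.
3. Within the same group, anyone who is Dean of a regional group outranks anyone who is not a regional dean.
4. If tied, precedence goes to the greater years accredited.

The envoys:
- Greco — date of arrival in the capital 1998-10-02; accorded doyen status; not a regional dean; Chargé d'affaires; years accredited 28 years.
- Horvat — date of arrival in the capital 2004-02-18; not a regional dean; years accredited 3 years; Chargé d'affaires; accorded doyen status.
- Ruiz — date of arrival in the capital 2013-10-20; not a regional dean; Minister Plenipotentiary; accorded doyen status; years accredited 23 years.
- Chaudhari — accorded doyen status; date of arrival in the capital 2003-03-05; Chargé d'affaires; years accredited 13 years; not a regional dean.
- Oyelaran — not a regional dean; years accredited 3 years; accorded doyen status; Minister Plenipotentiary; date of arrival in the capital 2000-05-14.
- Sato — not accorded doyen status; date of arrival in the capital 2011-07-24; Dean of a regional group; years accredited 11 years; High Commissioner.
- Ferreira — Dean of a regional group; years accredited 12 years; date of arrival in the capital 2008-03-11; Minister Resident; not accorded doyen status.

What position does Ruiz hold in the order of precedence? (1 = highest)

By class of mission: Sato (High Commissioner); then Ruiz and Oyelaran (Minister Plenipotentiary); then Ferreira (Minister Resident); then Greco, Chaudhari and Horvat (Chargé d'affaires).
Ruiz and Oyelaran are each accorded doyen status, so the next rule applies.
Ruiz and Oyelaran are each not a regional dean, so the next rule applies.
Among Ruiz and Oyelaran, by years accredited (higher first): Ruiz (23 years) before Oyelaran (3 years).
Greco, Chaudhari and Horvat are each accorded doyen status, so the next rule applies.
Greco, Chaudhari and Horvat are each not a regional dean, so the next rule applies.
Among Greco, Chaudhari and Horvat, by years accredited (higher first): Greco (28 years) before Chaudhari (13 years) before Horvat (3 years).
Order: Sato, Ruiz, Oyelaran, Ferreira, Greco, Chaudhari, Horvat. So position 2.

2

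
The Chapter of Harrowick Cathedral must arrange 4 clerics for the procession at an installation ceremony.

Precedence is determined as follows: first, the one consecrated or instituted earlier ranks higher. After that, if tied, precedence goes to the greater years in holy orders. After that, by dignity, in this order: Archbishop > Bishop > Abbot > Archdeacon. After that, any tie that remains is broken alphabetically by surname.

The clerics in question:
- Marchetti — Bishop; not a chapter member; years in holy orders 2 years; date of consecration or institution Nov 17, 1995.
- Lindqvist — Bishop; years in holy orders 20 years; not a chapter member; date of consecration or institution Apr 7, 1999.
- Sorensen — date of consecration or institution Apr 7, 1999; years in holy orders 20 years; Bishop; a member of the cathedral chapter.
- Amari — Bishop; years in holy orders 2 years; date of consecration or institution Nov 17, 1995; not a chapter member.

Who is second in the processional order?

Marchetti

By date of consecration or institution (earlier first): Amari and Marchetti (both Nov 17, 1995); then Lindqvist and Sorensen (both Apr 7, 1999).
Amari and Marchetti both have years in holy orders 2 years, so the next rule applies.
Amari and Marchetti are each Bishop, so the next rule applies.
Among Amari and Marchetti, alphabetically by surname: Amari before Marchetti.
Lindqvist and Sorensen both have years in holy orders 20 years, so the next rule applies.
Lindqvist and Sorensen are each Bishop, so the next rule applies.
Among Lindqvist and Sorensen, alphabetically by surname: Lindqvist before Sorensen.
Order: Amari, Marchetti, Lindqvist, Sorensen.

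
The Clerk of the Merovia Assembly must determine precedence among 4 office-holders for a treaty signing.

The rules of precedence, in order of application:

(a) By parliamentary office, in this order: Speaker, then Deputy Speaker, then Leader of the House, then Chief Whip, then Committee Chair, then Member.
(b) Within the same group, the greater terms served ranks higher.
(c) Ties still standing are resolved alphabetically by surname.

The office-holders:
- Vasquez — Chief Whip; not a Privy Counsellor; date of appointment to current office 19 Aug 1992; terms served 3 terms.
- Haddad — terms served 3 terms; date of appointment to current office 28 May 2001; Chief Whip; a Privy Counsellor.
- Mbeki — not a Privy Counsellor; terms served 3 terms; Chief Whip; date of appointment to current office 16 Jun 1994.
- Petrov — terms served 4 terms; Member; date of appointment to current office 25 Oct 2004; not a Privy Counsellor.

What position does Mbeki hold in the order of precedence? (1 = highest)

By parliamentary office: Haddad, Mbeki and Vasquez (Chief Whip); then Petrov (Member).
Haddad, Mbeki and Vasquez all have terms served 3 terms, so the next rule applies.
Among Haddad, Mbeki and Vasquez, alphabetically by surname: Haddad before Mbeki before Vasquez.
Order: Haddad, Mbeki, Vasquez, Petrov. So position 2.

2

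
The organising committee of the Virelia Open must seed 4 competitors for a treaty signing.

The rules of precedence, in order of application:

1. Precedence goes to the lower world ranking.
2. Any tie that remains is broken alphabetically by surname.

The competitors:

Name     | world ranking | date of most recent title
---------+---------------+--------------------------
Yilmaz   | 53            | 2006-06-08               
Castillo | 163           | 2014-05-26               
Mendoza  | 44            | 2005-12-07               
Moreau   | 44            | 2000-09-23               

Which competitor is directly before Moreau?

By world ranking (lower first): Mendoza and Moreau (both 44); then Yilmaz (53); then Castillo (163).
Among Mendoza and Moreau, alphabetically by surname: Mendoza before Moreau.
Order: Mendoza, Moreau, Yilmaz, Castillo.

Mendoza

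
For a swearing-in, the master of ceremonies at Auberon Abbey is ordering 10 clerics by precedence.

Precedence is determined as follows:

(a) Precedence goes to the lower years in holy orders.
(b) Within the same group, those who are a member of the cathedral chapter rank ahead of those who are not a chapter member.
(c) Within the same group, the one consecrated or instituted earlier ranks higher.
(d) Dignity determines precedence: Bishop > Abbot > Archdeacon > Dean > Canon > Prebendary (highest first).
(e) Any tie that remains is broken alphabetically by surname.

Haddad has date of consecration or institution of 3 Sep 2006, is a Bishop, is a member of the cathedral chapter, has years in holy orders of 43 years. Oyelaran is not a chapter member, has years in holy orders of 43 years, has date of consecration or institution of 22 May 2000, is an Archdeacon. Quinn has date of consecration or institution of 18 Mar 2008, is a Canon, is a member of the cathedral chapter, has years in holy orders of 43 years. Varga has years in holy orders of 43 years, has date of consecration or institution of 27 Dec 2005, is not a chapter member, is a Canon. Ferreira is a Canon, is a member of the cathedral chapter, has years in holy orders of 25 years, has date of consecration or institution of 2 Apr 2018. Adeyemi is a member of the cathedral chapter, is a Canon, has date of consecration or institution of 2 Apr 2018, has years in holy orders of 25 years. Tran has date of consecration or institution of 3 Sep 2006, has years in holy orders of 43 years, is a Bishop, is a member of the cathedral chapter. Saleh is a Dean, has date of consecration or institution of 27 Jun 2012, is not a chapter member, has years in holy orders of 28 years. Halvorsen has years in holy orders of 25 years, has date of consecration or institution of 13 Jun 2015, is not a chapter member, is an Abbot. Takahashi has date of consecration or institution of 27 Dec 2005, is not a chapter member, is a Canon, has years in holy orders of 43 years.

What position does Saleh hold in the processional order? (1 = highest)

4

By years in holy orders (lower first): Adeyemi, Ferreira and Halvorsen (each 25 years); then Saleh (28 years); then Haddad, Tran, Quinn, Oyelaran, Takahashi and Varga (each 43 years).
Among Adeyemi, Ferreira and Halvorsen, a member of the cathedral chapter before not a chapter member: Adeyemi and Ferreira (a member of the cathedral chapter) before Halvorsen (not a chapter member).
Adeyemi and Ferreira both have date of consecration or institution 2 Apr 2018, so the next rule applies.
Adeyemi and Ferreira are each Canon, so the next rule applies.
Among Adeyemi and Ferreira, alphabetically by surname: Adeyemi before Ferreira.
Among Haddad, Tran, Quinn, Oyelaran, Takahashi and Varga, a member of the cathedral chapter before not a chapter member: Haddad, Tran and Quinn (a member of the cathedral chapter) before Oyelaran, Takahashi and Varga (not a chapter member).
Among Haddad, Tran and Quinn, by date of consecration or institution (earlier first): Haddad and Tran (3 Sep 2006) before Quinn (18 Mar 2008).
Haddad and Tran are each Bishop, so the next rule applies.
Among Haddad and Tran, alphabetically by surname: Haddad before Tran.
Among Oyelaran, Takahashi and Varga, by date of consecration or institution (earlier first): Oyelaran (22 May 2000) before Takahashi and Varga (27 Dec 2005).
Takahashi and Varga are each Canon, so the next rule applies.
Among Takahashi and Varga, alphabetically by surname: Takahashi before Varga.
Order: Adeyemi, Ferreira, Halvorsen, Saleh, Haddad, Tran, Quinn, Oyelaran, Takahashi, Varga. So position 4.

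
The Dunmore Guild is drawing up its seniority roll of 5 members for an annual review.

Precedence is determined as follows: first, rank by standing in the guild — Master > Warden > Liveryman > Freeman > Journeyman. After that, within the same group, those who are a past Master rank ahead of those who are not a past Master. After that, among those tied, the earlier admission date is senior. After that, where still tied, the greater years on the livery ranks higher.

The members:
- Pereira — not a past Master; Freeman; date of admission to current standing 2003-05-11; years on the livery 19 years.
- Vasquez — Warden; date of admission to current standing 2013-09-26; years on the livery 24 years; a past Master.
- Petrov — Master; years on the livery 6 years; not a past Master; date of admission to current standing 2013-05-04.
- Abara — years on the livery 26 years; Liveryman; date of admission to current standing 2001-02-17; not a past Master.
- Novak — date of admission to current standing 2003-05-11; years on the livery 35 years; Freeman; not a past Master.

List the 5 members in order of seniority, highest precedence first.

By standing in the guild: Petrov (Master); then Vasquez (Warden); then Abara (Liveryman); then Novak and Pereira (Freeman).
Novak and Pereira are each not a past Master, so the next rule applies.
Novak and Pereira both have date of admission to current standing 2003-05-11, so the next rule applies.
Among Novak and Pereira, by years on the livery (higher first): Novak (35 years) before Pereira (19 years).
Full order: Petrov, Vasquez, Abara, Novak, Pereira.

Petrov, Vasquez, Abara, Novak, Pereira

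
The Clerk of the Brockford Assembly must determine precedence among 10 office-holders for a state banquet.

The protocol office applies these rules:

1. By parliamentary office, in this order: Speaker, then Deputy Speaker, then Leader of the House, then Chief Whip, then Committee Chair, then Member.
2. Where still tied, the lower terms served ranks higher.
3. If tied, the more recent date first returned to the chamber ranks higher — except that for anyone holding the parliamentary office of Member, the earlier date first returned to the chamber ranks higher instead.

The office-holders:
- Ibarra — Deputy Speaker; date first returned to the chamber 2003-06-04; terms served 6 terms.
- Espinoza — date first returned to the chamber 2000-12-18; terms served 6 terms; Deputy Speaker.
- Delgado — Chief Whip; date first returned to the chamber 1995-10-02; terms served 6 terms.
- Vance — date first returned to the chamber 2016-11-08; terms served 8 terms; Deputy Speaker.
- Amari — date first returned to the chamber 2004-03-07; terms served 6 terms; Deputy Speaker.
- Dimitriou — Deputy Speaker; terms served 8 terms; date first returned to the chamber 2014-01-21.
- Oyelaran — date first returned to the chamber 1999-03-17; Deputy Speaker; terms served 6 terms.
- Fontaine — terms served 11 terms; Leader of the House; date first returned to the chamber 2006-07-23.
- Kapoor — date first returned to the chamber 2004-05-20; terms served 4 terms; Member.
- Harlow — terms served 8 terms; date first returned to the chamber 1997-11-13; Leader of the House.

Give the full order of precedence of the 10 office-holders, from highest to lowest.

Amari, Ibarra, Espinoza, Oyelaran, Vance, Dimitriou, Harlow, Fontaine, Delgado, Kapoor

By parliamentary office: Amari, Ibarra, Espinoza, Oyelaran, Vance and Dimitriou (Deputy Speaker); then Harlow and Fontaine (Leader of the House); then Delgado (Chief Whip); then Kapoor (Member).
Among Amari, Ibarra, Espinoza, Oyelaran, Vance and Dimitriou, by terms served (lower first): Amari, Ibarra, Espinoza and Oyelaran (6 terms) before Vance and Dimitriou (8 terms).
Among Amari, Ibarra, Espinoza and Oyelaran, by date first returned to the chamber (later first): Amari (2004-03-07) before Ibarra (2003-06-04) before Espinoza (2000-12-18) before Oyelaran (1999-03-17).
Among Vance and Dimitriou, by date first returned to the chamber (later first): Vance (2016-11-08) before Dimitriou (2014-01-21).
Among Harlow and Fontaine, by terms served (lower first): Harlow (8 terms) before Fontaine (11 terms).
Full order: Amari, Ibarra, Espinoza, Oyelaran, Vance, Dimitriou, Harlow, Fontaine, Delgado, Kapoor.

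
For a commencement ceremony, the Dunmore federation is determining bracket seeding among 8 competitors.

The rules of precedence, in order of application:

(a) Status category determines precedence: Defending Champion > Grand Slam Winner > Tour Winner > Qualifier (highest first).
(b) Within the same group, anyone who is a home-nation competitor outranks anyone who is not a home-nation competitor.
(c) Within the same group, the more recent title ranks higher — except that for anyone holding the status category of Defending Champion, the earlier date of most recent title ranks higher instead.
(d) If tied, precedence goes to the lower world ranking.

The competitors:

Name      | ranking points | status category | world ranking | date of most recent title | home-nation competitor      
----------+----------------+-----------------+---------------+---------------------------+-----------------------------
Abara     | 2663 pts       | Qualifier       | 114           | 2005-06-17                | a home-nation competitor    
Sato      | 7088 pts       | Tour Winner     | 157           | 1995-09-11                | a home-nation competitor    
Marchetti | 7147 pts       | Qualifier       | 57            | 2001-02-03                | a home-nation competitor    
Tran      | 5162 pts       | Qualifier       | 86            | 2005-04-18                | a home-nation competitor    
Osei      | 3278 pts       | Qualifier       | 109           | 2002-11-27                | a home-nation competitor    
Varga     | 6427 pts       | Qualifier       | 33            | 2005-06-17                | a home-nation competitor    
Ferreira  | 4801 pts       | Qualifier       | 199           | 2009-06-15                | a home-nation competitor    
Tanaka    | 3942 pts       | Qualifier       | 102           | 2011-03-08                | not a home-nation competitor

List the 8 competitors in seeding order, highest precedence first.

By status category: Sato (Tour Winner); then Ferreira, Varga, Abara, Tran, Osei, Marchetti and Tanaka (Qualifier).
Among Ferreira, Varga, Abara, Tran, Osei, Marchetti and Tanaka, a home-nation competitor before not a home-nation competitor: Ferreira, Varga, Abara, Tran, Osei and Marchetti (a home-nation competitor) before Tanaka (not a home-nation competitor).
Among Ferreira, Varga, Abara, Tran, Osei and Marchetti, by date of most recent title (later first): Ferreira (2009-06-15) before Varga and Abara (2005-06-17) before Tran (2005-04-18) before Osei (2002-11-27) before Marchetti (2001-02-03).
Among Varga and Abara, by world ranking (lower first): Varga (33) before Abara (114).
Full order: Sato, Ferreira, Varga, Abara, Tran, Osei, Marchetti, Tanaka.

Sato, Ferreira, Varga, Abara, Tran, Osei, Marchetti, Tanaka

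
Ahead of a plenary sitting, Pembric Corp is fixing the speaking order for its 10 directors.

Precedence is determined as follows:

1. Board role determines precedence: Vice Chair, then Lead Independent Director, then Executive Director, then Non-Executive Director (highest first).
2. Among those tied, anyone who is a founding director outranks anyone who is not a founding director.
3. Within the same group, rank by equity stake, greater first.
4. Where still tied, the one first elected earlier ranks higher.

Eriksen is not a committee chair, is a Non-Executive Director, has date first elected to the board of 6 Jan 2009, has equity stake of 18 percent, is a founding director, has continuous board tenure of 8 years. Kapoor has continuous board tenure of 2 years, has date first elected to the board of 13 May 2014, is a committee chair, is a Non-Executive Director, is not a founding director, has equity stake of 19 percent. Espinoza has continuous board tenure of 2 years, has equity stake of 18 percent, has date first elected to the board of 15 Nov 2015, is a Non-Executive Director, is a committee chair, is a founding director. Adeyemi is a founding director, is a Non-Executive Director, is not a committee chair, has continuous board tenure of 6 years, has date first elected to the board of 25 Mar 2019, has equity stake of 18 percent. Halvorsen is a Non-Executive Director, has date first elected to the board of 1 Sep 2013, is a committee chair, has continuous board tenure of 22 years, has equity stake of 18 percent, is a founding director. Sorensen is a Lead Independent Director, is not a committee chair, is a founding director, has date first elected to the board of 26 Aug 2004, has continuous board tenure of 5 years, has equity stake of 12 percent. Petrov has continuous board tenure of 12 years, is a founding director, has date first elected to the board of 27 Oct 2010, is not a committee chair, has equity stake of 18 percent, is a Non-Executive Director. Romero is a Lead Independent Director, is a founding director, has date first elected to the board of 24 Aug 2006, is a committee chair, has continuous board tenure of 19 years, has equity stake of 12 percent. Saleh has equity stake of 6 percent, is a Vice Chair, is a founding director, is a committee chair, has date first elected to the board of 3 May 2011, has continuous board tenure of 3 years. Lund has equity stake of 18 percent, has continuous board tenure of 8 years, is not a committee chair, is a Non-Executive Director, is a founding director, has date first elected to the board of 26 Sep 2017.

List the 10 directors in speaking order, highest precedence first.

By board role: Saleh (Vice Chair); then Sorensen and Romero (Lead Independent Director); then Eriksen, Petrov, Halvorsen, Espinoza, Lund, Adeyemi and Kapoor (Non-Executive Director).
Sorensen and Romero are each a founding director, so the next rule applies.
Sorensen and Romero both have equity stake 12 percent, so the next rule applies.
Among Sorensen and Romero, by date first elected to the board (earlier first): Sorensen (26 Aug 2004) before Romero (24 Aug 2006).
Among Eriksen, Petrov, Halvorsen, Espinoza, Lund, Adeyemi and Kapoor, a founding director before not a founding director: Eriksen, Petrov, Halvorsen, Espinoza, Lund and Adeyemi (a founding director) before Kapoor (not a founding director).
Eriksen, Petrov, Halvorsen, Espinoza, Lund and Adeyemi all have equity stake 18 percent, so the next rule applies.
Among Eriksen, Petrov, Halvorsen, Espinoza, Lund and Adeyemi, by date first elected to the board (earlier first): Eriksen (6 Jan 2009) before Petrov (27 Oct 2010) before Halvorsen (1 Sep 2013) before Espinoza (15 Nov 2015) before Lund (26 Sep 2017) before Adeyemi (25 Mar 2019).
Full order: Saleh, Sorensen, Romero, Eriksen, Petrov, Halvorsen, Espinoza, Lund, Adeyemi, Kapoor.

Saleh, Sorensen, Romero, Eriksen, Petrov, Halvorsen, Espinoza, Lund, Adeyemi, Kapoor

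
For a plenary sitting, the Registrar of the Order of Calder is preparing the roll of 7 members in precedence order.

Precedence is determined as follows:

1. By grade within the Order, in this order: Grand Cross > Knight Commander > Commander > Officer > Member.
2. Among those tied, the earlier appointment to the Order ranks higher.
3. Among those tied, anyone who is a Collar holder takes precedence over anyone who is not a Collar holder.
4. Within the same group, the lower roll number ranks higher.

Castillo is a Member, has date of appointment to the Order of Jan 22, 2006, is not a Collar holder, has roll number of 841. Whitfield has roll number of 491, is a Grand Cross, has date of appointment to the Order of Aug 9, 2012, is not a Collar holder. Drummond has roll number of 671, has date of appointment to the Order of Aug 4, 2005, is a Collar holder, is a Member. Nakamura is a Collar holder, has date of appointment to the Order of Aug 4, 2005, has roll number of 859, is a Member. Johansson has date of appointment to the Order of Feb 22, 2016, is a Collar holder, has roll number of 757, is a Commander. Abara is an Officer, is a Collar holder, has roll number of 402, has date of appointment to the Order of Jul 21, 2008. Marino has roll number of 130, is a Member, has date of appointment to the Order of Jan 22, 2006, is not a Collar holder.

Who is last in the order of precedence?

By grade within the Order: Whitfield (Grand Cross); then Johansson (Commander); then Abara (Officer); then Drummond, Nakamura, Marino and Castillo (Member).
Among Drummond, Nakamura, Marino and Castillo, by date of appointment to the Order (earlier first): Drummond and Nakamura (Aug 4, 2005) before Marino and Castillo (Jan 22, 2006).
Drummond and Nakamura are each a Collar holder, so the next rule applies.
Among Drummond and Nakamura, by roll number (lower first): Drummond (671) before Nakamura (859).
Marino and Castillo are each not a Collar holder, so the next rule applies.
Among Marino and Castillo, by roll number (lower first): Marino (130) before Castillo (841).
Order: Whitfield, Johansson, Abara, Drummond, Nakamura, Marino, Castillo.

Castillo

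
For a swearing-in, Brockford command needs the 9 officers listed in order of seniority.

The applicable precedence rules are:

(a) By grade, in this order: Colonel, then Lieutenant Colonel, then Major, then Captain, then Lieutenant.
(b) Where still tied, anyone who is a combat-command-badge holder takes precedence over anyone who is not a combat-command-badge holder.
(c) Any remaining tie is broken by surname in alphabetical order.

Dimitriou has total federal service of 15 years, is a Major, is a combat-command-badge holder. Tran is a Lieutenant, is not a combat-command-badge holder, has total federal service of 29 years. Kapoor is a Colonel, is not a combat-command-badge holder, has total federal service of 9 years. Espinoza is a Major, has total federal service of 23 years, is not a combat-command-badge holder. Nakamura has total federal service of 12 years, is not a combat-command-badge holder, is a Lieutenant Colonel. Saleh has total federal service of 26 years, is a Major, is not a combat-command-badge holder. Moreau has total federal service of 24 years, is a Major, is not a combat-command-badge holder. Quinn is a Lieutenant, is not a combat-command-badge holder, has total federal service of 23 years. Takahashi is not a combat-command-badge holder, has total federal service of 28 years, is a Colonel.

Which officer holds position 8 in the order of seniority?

By grade: Kapoor and Takahashi (Colonel); then Nakamura (Lieutenant Colonel); then Dimitriou, Espinoza, Moreau and Saleh (Major); then Quinn and Tran (Lieutenant).
Kapoor and Takahashi are each not a combat-command-badge holder, so the next rule applies.
Among Kapoor and Takahashi, alphabetically by surname: Kapoor before Takahashi.
Among Dimitriou, Espinoza, Moreau and Saleh, a combat-command-badge holder before not a combat-command-badge holder: Dimitriou (a combat-command-badge holder) before Espinoza, Moreau and Saleh (not a combat-command-badge holder).
Among Espinoza, Moreau and Saleh, alphabetically by surname: Espinoza before Moreau before Saleh.
Quinn and Tran are each not a combat-command-badge holder, so the next rule applies.
Among Quinn and Tran, alphabetically by surname: Quinn before Tran.
Order: Kapoor, Takahashi, Nakamura, Dimitriou, Espinoza, Moreau, Saleh, Quinn, Tran.

Quinn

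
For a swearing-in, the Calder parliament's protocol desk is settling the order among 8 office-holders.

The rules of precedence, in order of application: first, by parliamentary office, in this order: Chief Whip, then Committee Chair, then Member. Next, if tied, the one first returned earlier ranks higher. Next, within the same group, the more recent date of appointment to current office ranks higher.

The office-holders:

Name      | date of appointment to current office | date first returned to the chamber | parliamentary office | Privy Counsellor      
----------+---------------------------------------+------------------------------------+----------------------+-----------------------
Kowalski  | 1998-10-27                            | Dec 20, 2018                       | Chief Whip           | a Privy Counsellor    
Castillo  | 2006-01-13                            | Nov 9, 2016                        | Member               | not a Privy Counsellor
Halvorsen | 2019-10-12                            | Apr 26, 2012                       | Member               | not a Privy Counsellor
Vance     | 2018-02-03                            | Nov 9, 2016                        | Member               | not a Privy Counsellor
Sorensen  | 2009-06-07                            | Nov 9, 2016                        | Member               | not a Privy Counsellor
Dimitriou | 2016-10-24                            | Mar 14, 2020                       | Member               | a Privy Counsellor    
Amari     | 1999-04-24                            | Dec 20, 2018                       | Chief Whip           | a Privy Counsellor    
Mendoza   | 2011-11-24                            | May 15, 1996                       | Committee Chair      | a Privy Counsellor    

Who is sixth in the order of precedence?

By parliamentary office: Amari and Kowalski (Chief Whip); then Mendoza (Committee Chair); then Halvorsen, Vance, Sorensen, Castillo and Dimitriou (Member).
Amari and Kowalski both have date first returned to the chamber Dec 20, 2018, so the next rule applies.
Among Amari and Kowalski, by date of appointment to current office (later first): Amari (1999-04-24) before Kowalski (1998-10-27).
Among Halvorsen, Vance, Sorensen, Castillo and Dimitriou, by date first returned to the chamber (earlier first): Halvorsen (Apr 26, 2012) before Vance, Sorensen and Castillo (Nov 9, 2016) before Dimitriou (Mar 14, 2020).
Among Vance, Sorensen and Castillo, by date of appointment to current office (later first): Vance (2018-02-03) before Sorensen (2009-06-07) before Castillo (2006-01-13).
Order: Amari, Kowalski, Mendoza, Halvorsen, Vance, Sorensen, Castillo, Dimitriou.

Sorensen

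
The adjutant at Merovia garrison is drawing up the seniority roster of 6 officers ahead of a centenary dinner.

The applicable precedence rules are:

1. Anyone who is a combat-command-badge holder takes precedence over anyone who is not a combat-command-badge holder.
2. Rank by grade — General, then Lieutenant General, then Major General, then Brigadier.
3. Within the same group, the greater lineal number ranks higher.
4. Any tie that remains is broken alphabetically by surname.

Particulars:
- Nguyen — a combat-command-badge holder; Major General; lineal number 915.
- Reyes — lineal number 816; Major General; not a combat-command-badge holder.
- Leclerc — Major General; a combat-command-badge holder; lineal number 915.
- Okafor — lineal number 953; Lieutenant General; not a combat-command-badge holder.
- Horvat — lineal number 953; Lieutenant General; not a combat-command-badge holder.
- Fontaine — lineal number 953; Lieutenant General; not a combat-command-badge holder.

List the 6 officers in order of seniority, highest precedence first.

Leclerc, Nguyen, Fontaine, Horvat, Okafor, Reyes

By the first rule: Leclerc and Nguyen (both a combat-command-badge holder); then Fontaine, Horvat, Okafor and Reyes (each not a combat-command-badge holder).
Leclerc and Nguyen are each Major General, so the next rule applies.
Leclerc and Nguyen both have lineal number 915, so the next rule applies.
Among Leclerc and Nguyen, alphabetically by surname: Leclerc before Nguyen.
Among Fontaine, Horvat, Okafor and Reyes, by grade: Fontaine, Horvat and Okafor (Lieutenant General) before Reyes (Major General).
Fontaine, Horvat and Okafor all have lineal number 953, so the next rule applies.
Among Fontaine, Horvat and Okafor, alphabetically by surname: Fontaine before Horvat before Okafor.
Full order: Leclerc, Nguyen, Fontaine, Horvat, Okafor, Reyes.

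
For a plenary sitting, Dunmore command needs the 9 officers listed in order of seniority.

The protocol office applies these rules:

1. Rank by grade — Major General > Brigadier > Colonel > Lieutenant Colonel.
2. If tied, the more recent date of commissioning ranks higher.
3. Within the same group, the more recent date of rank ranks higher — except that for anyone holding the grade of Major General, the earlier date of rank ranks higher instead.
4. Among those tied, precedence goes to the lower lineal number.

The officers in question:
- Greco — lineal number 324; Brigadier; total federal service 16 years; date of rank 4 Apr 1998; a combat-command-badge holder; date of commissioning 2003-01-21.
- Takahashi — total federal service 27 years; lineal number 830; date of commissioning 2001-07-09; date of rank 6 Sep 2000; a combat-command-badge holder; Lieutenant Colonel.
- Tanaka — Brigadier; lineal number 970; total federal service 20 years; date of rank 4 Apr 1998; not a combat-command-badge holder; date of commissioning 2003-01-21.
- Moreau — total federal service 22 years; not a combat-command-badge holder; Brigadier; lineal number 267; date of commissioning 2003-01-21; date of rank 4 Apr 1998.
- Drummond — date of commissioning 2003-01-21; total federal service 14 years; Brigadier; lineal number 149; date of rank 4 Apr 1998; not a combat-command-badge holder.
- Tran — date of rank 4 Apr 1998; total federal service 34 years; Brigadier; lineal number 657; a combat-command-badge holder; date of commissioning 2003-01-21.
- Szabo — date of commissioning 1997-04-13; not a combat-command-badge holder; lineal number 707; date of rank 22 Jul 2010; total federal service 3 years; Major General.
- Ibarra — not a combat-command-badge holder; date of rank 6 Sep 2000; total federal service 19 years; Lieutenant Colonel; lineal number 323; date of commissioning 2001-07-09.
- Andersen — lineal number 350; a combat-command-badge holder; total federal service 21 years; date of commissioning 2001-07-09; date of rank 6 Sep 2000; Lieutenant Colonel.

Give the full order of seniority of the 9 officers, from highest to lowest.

Szabo, Drummond, Moreau, Greco, Tran, Tanaka, Ibarra, Andersen, Takahashi

By grade: Szabo (Major General); then Drummond, Moreau, Greco, Tran and Tanaka (Brigadier); then Ibarra, Andersen and Takahashi (Lieutenant Colonel).
Drummond, Moreau, Greco, Tran and Tanaka all have date of commissioning 2003-01-21, so the next rule applies.
Drummond, Moreau, Greco, Tran and Tanaka all have date of rank 4 Apr 1998, so the next rule applies.
Among Drummond, Moreau, Greco, Tran and Tanaka, by lineal number (lower first): Drummond (149) before Moreau (267) before Greco (324) before Tran (657) before Tanaka (970).
Ibarra, Andersen and Takahashi all have date of commissioning 2001-07-09, so the next rule applies.
Ibarra, Andersen and Takahashi all have date of rank 6 Sep 2000, so the next rule applies.
Among Ibarra, Andersen and Takahashi, by lineal number (lower first): Ibarra (323) before Andersen (350) before Takahashi (830).
Full order: Szabo, Drummond, Moreau, Greco, Tran, Tanaka, Ibarra, Andersen, Takahashi.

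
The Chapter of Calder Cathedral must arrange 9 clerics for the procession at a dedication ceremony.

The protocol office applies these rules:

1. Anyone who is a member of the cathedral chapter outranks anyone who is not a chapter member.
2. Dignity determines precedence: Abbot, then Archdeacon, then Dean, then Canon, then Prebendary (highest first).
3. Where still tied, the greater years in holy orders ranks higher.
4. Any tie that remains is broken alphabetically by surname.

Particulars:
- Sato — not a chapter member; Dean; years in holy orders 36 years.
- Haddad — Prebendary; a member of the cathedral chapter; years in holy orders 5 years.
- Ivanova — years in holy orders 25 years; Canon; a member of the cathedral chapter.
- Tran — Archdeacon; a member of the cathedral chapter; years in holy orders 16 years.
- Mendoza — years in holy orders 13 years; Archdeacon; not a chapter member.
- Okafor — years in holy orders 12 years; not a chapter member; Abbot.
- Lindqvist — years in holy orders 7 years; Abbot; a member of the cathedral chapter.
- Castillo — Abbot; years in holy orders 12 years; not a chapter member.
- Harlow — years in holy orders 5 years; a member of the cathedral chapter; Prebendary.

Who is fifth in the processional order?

By the first rule: Lindqvist, Tran, Ivanova, Haddad and Harlow (each a member of the cathedral chapter); then Castillo, Okafor, Mendoza and Sato (each not a chapter member).
Among Lindqvist, Tran, Ivanova, Haddad and Harlow, by dignity: Lindqvist (Abbot) before Tran (Archdeacon) before Ivanova (Canon) before Haddad and Harlow (Prebendary).
Haddad and Harlow both have years in holy orders 5 years, so the next rule applies.
Among Haddad and Harlow, alphabetically by surname: Haddad before Harlow.
Among Castillo, Okafor, Mendoza and Sato, by dignity: Castillo and Okafor (Abbot) before Mendoza (Archdeacon) before Sato (Dean).
Castillo and Okafor both have years in holy orders 12 years, so the next rule applies.
Among Castillo and Okafor, alphabetically by surname: Castillo before Okafor.
Order: Lindqvist, Tran, Ivanova, Haddad, Harlow, Castillo, Okafor, Mendoza, Sato.

Harlow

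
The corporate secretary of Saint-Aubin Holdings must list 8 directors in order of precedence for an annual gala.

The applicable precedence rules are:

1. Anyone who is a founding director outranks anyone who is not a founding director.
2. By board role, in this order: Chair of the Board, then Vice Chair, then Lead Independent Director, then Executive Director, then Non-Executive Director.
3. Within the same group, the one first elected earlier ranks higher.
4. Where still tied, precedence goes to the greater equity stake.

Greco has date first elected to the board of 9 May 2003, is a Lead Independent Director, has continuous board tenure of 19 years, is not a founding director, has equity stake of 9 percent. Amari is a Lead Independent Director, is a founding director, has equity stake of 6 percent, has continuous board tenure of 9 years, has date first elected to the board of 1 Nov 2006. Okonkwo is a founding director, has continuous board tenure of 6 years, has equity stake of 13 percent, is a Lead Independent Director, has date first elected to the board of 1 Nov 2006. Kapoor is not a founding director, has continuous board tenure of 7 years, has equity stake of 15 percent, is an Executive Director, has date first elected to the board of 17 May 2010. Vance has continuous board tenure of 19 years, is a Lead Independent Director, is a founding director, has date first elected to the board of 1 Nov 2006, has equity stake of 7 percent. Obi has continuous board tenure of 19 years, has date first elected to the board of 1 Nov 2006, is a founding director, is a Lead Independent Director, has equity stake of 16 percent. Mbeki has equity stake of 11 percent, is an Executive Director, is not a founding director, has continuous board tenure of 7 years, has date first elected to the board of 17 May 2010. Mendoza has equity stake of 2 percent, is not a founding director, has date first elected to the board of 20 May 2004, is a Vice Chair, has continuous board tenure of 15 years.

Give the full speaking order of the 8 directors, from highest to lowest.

By the first rule: Obi, Okonkwo, Vance and Amari (each a founding director); then Mendoza, Greco, Kapoor and Mbeki (each not a founding director).
Obi, Okonkwo, Vance and Amari are each Lead Independent Director, so the next rule applies.
Obi, Okonkwo, Vance and Amari all have date first elected to the board 1 Nov 2006, so the next rule applies.
Among Obi, Okonkwo, Vance and Amari, by equity stake (higher first): Obi (16 percent) before Okonkwo (13 percent) before Vance (7 percent) before Amari (6 percent).
Among Mendoza, Greco, Kapoor and Mbeki, by board role: Mendoza (Vice Chair) before Greco (Lead Independent Director) before Kapoor and Mbeki (Executive Director).
Kapoor and Mbeki both have date first elected to the board 17 May 2010, so the next rule applies.
Among Kapoor and Mbeki, by equity stake (higher first): Kapoor (15 percent) before Mbeki (11 percent).
Full order: Obi, Okonkwo, Vance, Amari, Mendoza, Greco, Kapoor, Mbeki.

Obi, Okonkwo, Vance, Amari, Mendoza, Greco, Kapoor, Mbeki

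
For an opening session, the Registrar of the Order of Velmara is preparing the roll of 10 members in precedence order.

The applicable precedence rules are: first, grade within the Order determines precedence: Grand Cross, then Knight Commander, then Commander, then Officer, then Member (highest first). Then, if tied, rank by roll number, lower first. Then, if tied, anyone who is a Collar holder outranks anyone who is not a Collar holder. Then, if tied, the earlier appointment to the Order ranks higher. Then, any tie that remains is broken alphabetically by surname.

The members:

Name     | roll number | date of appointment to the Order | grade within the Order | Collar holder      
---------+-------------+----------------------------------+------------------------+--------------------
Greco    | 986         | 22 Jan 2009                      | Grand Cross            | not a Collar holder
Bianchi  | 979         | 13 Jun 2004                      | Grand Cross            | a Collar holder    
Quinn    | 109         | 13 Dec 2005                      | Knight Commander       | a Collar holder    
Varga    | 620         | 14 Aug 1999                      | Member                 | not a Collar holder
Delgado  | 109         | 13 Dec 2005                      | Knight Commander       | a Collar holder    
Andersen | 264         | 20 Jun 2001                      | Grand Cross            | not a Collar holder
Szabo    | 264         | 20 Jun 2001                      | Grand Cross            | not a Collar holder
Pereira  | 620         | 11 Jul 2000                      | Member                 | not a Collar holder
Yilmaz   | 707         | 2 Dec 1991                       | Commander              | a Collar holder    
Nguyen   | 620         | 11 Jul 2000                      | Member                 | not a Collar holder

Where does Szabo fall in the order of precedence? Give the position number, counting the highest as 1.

2

By grade within the Order: Andersen, Szabo, Bianchi and Greco (Grand Cross); then Delgado and Quinn (Knight Commander); then Yilmaz (Commander); then Varga, Nguyen and Pereira (Member).
Among Andersen, Szabo, Bianchi and Greco, by roll number (lower first): Andersen and Szabo (264) before Bianchi (979) before Greco (986).
Andersen and Szabo are each not a Collar holder, so the next rule applies.
Andersen and Szabo both have date of appointment to the Order 20 Jun 2001, so the next rule applies.
Among Andersen and Szabo, alphabetically by surname: Andersen before Szabo.
Delgado and Quinn both have roll number 109, so the next rule applies.
Delgado and Quinn are each a Collar holder, so the next rule applies.
Delgado and Quinn both have date of appointment to the Order 13 Dec 2005, so the next rule applies.
Among Delgado and Quinn, alphabetically by surname: Delgado before Quinn.
Varga, Nguyen and Pereira all have roll number 620, so the next rule applies.
Varga, Nguyen and Pereira are each not a Collar holder, so the next rule applies.
Among Varga, Nguyen and Pereira, by date of appointment to the Order (earlier first): Varga (14 Aug 1999) before Nguyen and Pereira (11 Jul 2000).
Among Nguyen and Pereira, alphabetically by surname: Nguyen before Pereira.
Order: Andersen, Szabo, Bianchi, Greco, Delgado, Quinn, Yilmaz, Varga, Nguyen, Pereira. So position 2.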